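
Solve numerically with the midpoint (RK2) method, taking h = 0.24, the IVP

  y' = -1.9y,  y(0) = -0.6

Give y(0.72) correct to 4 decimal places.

Midpoint: k1 = f(x_n, y_n); k2 = f(x_n + h/2, y_n + (h/2)·k1); y_{n+1} = y_n + h·k2.
x=0.000000, y=-0.600000:
  k1 = f(0.000000, -0.600000) = 1.140000
  k2 = f(0.120000, -0.463200) = 0.880080
  y ← -0.600000 + 0.24·0.880080 = -0.388781
x=0.240000, y=-0.388781:
  k1 = f(0.240000, -0.388781) = 0.738684
  k2 = f(0.360000, -0.300139) = 0.570264
  y ← -0.388781 + 0.24·0.570264 = -0.251918
x=0.480000, y=-0.251918:
  k1 = f(0.480000, -0.251918) = 0.478643
  k2 = f(0.600000, -0.194480) = 0.369513
  y ← -0.251918 + 0.24·0.369513 = -0.163234
y(0.72) ≈ -0.1632

-0.1632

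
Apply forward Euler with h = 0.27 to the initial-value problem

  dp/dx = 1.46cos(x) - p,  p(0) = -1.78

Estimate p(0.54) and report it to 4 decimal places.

Euler: p_{n+1} = p_n + h·f(x_n, p_n).
x=0.000000, p=-1.780000: f=3.240000 → p ← -1.780000 + 0.27·3.240000 = -0.905200
x=0.270000, p=-0.905200: f=2.312306 → p ← -0.905200 + 0.27·2.312306 = -0.280878
p(0.54) ≈ -0.2809

-0.2809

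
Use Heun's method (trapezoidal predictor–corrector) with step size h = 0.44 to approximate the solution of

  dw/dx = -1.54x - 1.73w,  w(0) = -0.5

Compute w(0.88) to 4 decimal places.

Heun: k1 = f(x_n, w_n); k2 = f(x_n + h, w_n + h·k1); w_{n+1} = w_n + (h/2)·(k1 + k2).
x=0.000000, w=-0.500000:
  k1 = f(0.000000, -0.500000) = 0.865000
  k2 = f(0.440000, -0.119400) = -0.471038
  w ← -0.500000 + (0.44/2)·(0.865000 + (-0.471038)) = -0.413328
x=0.440000, w=-0.413328:
  k1 = f(0.440000, -0.413328) = 0.037458
  k2 = f(0.880000, -0.396847) = -0.668655
  w ← -0.413328 + (0.44/2)·(0.037458 + (-0.668655)) = -0.552192
w(0.88) ≈ -0.5522

-0.5522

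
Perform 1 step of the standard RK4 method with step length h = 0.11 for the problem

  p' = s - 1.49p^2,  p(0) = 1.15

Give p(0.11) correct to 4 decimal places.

RK4: k1 = f(s_n, p_n); k2 = f(s_n + h/2, p_n + (h/2)·k1); k3 = f(s_n + h/2, p_n + (h/2)·k2); k4 = f(s_n + h, p_n + h·k3); p_{n+1} = p_n + (h/6)·(k1 + 2k2 + 2k3 + k4).
s=0.000000, p=1.150000:
  k1 = f(0.000000, 1.150000) = -1.970525
  k2 = f(0.055000, 1.041621) = -1.561612
  k3 = f(0.055000, 1.064111) = -1.632176
  k4 = f(0.110000, 0.970461) = -1.293273
  p ← 1.150000 + (0.11/6)·(k1 + 2k2 + 2k3 + k4) = 0.973058
p(0.11) ≈ 0.9731

0.9731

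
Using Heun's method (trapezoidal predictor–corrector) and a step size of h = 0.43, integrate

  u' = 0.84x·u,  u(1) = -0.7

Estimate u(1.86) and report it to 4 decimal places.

-1.8958

Heun: k1 = f(x_n, u_n); k2 = f(x_n + h, u_n + h·k1); u_{n+1} = u_n + (h/2)·(k1 + k2).
x=1.000000, u=-0.700000:
  k1 = f(1.000000, -0.700000) = -0.588000
  k2 = f(1.430000, -0.952840) = -1.144551
  u ← -0.700000 + (0.43/2)·(-0.588000 + (-1.144551)) = -1.072499
x=1.430000, u=-1.072499:
  k1 = f(1.430000, -1.072499) = -1.288285
  k2 = f(1.860000, -1.626461) = -2.541183
  u ← -1.072499 + (0.43/2)·(-1.288285 + (-2.541183)) = -1.895834
u(1.86) ≈ -1.8958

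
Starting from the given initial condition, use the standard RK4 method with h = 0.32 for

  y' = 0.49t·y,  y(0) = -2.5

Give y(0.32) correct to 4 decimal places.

RK4: k1 = f(t_n, y_n); k2 = f(t_n + h/2, y_n + (h/2)·k1); k3 = f(t_n + h/2, y_n + (h/2)·k2); k4 = f(t_n + h, y_n + h·k3); y_{n+1} = y_n + (h/6)·(k1 + 2k2 + 2k3 + k4).
t=0.000000, y=-2.500000:
  k1 = f(0.000000, -2.500000) = 0.000000
  k2 = f(0.160000, -2.500000) = -0.196000
  k3 = f(0.160000, -2.531360) = -0.198459
  k4 = f(0.320000, -2.563507) = -0.401958
  y ← -2.500000 + (0.32/6)·(k1 + 2k2 + 2k3 + k4) = -2.563513
y(0.32) ≈ -2.5635

-2.5635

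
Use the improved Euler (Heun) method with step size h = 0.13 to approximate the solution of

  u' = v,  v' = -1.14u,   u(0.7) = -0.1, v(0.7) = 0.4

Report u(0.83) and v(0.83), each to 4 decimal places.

Heun on (u,v): k1 = f(x_n, state_n); k2 = f(x_n + h, state_n + h·k1); state_{n+1} = state_n + (h/2)·(k1 + k2).
0.700000: (-0.100000, 0.400000)
  k1 = (0.400000, 0.114000)
  predictor → (-0.048000, 0.414820)
  k2 = (0.414820, 0.054720)
  → (-0.047037, 0.410967)
(u(0.83), v(0.83)) ≈ (-0.0470, 0.4110)

-0.0470, 0.4110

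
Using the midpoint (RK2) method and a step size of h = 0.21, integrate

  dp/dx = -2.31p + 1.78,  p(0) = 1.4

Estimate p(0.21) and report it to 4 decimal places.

1.1687

Midpoint: k1 = f(x_n, p_n); k2 = f(x_n + h/2, p_n + (h/2)·k1); p_{n+1} = p_n + h·k2.
x=0.000000, p=1.400000:
  k1 = f(0.000000, 1.400000) = -1.454000
  k2 = f(0.105000, 1.247330) = -1.101332
  p ← 1.400000 + 0.21·(-1.101332) = 1.168720
p(0.21) ≈ 1.1687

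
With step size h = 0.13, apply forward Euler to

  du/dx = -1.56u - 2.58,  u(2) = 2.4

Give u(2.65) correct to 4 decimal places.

-0.3486

Euler: u_{n+1} = u_n + h·f(x_n, u_n).
x=2.000000, u=2.400000: f=-6.324000 → u ← 2.400000 + 0.13·(-6.324000) = 1.577880
x=2.130000, u=1.577880: f=-5.041493 → u ← 1.577880 + 0.13·(-5.041493) = 0.922486
x=2.260000, u=0.922486: f=-4.019078 → u ← 0.922486 + 0.13·(-4.019078) = 0.400006
x=2.390000, u=0.400006: f=-3.204009 → u ← 0.400006 + 0.13·(-3.204009) = -0.016515
x=2.520000, u=-0.016515: f=-2.554236 → u ← -0.016515 + 0.13·(-2.554236) = -0.348566
u(2.65) ≈ -0.3486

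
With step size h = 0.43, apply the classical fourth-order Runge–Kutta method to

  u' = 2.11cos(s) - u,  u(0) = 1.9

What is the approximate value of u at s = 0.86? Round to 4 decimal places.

RK4: k1 = f(s_n, u_n); k2 = f(s_n + h/2, u_n + (h/2)·k1); k3 = f(s_n + h/2, u_n + (h/2)·k2); k4 = f(s_n + h, u_n + h·k3); u_{n+1} = u_n + (h/6)·(k1 + 2k2 + 2k3 + k4).
s=0.000000, u=1.900000:
  k1 = f(0.000000, 1.900000) = 0.210000
  k2 = f(0.215000, 1.945150) = 0.116270
  k3 = f(0.215000, 1.924998) = 0.136422
  k4 = f(0.430000, 1.958662) = -0.040744
  u ← 1.900000 + (0.43/6)·(k1 + 2k2 + 2k3 + k4) = 1.948349
s=0.430000, u=1.948349:
  k1 = f(0.430000, 1.948349) = -0.030432
  k2 = f(0.645000, 1.941806) = -0.255706
  k3 = f(0.645000, 1.893372) = -0.207272
  k4 = f(0.860000, 1.859222) = -0.482579
  u ← 1.948349 + (0.43/6)·(k1 + 2k2 + 2k3 + k4) = 1.845223
u(0.86) ≈ 1.8452

1.8452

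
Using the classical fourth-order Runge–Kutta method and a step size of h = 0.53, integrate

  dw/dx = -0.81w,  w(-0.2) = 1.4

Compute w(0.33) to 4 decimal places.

RK4: k1 = f(x_n, w_n); k2 = f(x_n + h/2, w_n + (h/2)·k1); k3 = f(x_n + h/2, w_n + (h/2)·k2); k4 = f(x_n + h, w_n + h·k3); w_{n+1} = w_n + (h/6)·(k1 + 2k2 + 2k3 + k4).
x=-0.200000, w=1.400000:
  k1 = f(-0.200000, 1.400000) = -1.134000
  k2 = f(0.065000, 1.099490) = -0.890587
  k3 = f(0.065000, 1.163994) = -0.942836
  k4 = f(0.330000, 0.900297) = -0.729241
  w ← 1.400000 + (0.53/6)·(k1 + 2k2 + 2k3 + k4) = 0.911509
w(0.33) ≈ 0.9115

0.9115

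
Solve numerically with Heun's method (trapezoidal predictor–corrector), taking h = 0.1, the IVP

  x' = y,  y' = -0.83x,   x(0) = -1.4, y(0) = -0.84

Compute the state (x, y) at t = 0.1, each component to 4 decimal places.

Heun on (x,y): k1 = f(t_n, state_n); k2 = f(t_n + h, state_n + h·k1); state_{n+1} = state_n + (h/2)·(k1 + k2).
0.000000: (-1.400000, -0.840000)
  k1 = (-0.840000, 1.162000)
  predictor → (-1.484000, -0.723800)
  k2 = (-0.723800, 1.231720)
  → (-1.478190, -0.720314)
(x(0.1), y(0.1)) ≈ (-1.4782, -0.7203)

-1.4782, -0.7203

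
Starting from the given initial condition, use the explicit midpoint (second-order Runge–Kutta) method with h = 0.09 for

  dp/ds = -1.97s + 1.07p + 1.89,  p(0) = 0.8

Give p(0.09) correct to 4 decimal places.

Midpoint: k1 = f(s_n, p_n); k2 = f(s_n + h/2, p_n + (h/2)·k1); p_{n+1} = p_n + h·k2.
s=0.000000, p=0.800000:
  k1 = f(0.000000, 0.800000) = 2.746000
  k2 = f(0.045000, 0.923570) = 2.789570
  p ← 0.800000 + 0.09·2.789570 = 1.051061
p(0.09) ≈ 1.0511

1.0511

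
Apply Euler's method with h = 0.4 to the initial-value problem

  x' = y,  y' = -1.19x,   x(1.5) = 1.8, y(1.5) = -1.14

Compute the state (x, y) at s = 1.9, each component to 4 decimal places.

Euler on (x,y): x_{n+1} = x_n + h·x', y_{n+1} = y_n + h·y'.
1.500000: (1.800000, -1.140000); f=(-1.140000, -2.142000) → (1.344000, -1.996800)
(x(1.9), y(1.9)) ≈ (1.3440, -1.9968)

1.3440, -1.9968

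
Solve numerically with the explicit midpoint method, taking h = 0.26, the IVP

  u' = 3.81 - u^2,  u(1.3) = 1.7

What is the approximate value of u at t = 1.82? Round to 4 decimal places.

Midpoint: k1 = f(t_n, u_n); k2 = f(t_n + h/2, u_n + (h/2)·k1); u_{n+1} = u_n + h·k2.
t=1.300000, u=1.700000:
  k1 = f(1.300000, 1.700000) = 0.920000
  k2 = f(1.430000, 1.819600) = 0.499056
  u ← 1.700000 + 0.26·0.499056 = 1.829755
t=1.560000, u=1.829755:
  k1 = f(1.560000, 1.829755) = 0.461998
  k2 = f(1.690000, 1.889814) = 0.238602
  u ← 1.829755 + 0.26·0.238602 = 1.891791
u(1.82) ≈ 1.8918

1.8918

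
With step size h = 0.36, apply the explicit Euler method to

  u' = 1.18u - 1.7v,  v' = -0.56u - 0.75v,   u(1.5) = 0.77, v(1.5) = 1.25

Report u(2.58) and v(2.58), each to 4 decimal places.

-0.2835, 0.3527

Euler on (u,v): u_{n+1} = u_n + h·u', v_{n+1} = v_n + h·v'.
1.500000: (0.770000, 1.250000); f=(-1.216400, -1.368700) → (0.332096, 0.757268)
1.860000: (0.332096, 0.757268); f=(-0.895482, -0.753925) → (0.009722, 0.485855)
2.220000: (0.009722, 0.485855); f=(-0.814481, -0.369836) → (-0.283491, 0.352714)
(u(2.58), v(2.58)) ≈ (-0.2835, 0.3527)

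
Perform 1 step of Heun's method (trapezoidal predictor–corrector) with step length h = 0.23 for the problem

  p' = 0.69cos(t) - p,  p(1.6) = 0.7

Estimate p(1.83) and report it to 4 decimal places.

0.5354

Heun: k1 = f(t_n, p_n); k2 = f(t_n + h, p_n + h·k1); p_{n+1} = p_n + (h/2)·(k1 + k2).
t=1.600000, p=0.700000:
  k1 = f(1.600000, 0.700000) = -0.720148
  k2 = f(1.830000, 0.534366) = -0.711221
  p ← 0.700000 + (0.23/2)·(-0.720148 + (-0.711221)) = 0.535393
p(1.83) ≈ 0.5354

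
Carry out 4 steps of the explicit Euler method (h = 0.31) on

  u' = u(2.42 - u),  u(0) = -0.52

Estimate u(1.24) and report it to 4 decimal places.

Euler: u_{n+1} = u_n + h·f(t_n, u_n).
t=0.000000, u=-0.520000: f=-1.528800 → u ← -0.520000 + 0.31·(-1.528800) = -0.993928
t=0.310000, u=-0.993928: f=-3.393199 → u ← -0.993928 + 0.31·(-3.393199) = -2.045820
t=0.620000, u=-2.045820: f=-9.136261 → u ← -2.045820 + 0.31·(-9.136261) = -4.878061
t=0.930000, u=-4.878061: f=-35.600381 → u ← -4.878061 + 0.31·(-35.600381) = -15.914179
u(1.24) ≈ -15.9142

-15.9142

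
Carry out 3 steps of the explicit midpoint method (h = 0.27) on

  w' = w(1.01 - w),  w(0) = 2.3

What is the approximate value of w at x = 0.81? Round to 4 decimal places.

1.3953

Midpoint: k1 = f(x_n, w_n); k2 = f(x_n + h/2, w_n + (h/2)·k1); w_{n+1} = w_n + h·k2.
x=0.000000, w=2.300000:
  k1 = f(0.000000, 2.300000) = -2.967000
  k2 = f(0.135000, 1.899455) = -1.689480
  w ← 2.300000 + 0.27·(-1.689480) = 1.843840
x=0.270000, w=1.843840:
  k1 = f(0.270000, 1.843840) = -1.537469
  k2 = f(0.405000, 1.636282) = -1.024774
  w ← 1.843840 + 0.27·(-1.024774) = 1.567151
x=0.540000, w=1.567151:
  k1 = f(0.540000, 1.567151) = -0.873141
  k2 = f(0.675000, 1.449277) = -0.636635
  w ← 1.567151 + 0.27·(-0.636635) = 1.395260
w(0.81) ≈ 1.3953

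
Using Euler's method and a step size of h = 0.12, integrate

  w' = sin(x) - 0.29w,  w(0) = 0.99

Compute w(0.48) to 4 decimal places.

Euler: w_{n+1} = w_n + h·f(x_n, w_n).
x=0.000000, w=0.990000: f=-0.287100 → w ← 0.990000 + 0.12·(-0.287100) = 0.955548
x=0.120000, w=0.955548: f=-0.157397 → w ← 0.955548 + 0.12·(-0.157397) = 0.936660
x=0.240000, w=0.936660: f=-0.033929 → w ← 0.936660 + 0.12·(-0.033929) = 0.932589
x=0.360000, w=0.932589: f=0.081823 → w ← 0.932589 + 0.12·0.081823 = 0.942408
w(0.48) ≈ 0.9424

0.9424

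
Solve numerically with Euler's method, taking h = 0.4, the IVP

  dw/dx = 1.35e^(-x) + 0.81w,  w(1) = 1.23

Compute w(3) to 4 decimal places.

6.1996

Euler: w_{n+1} = w_n + h·f(x_n, w_n).
x=1.000000, w=1.230000: f=1.492937 → w ← 1.230000 + 0.4·1.492937 = 1.827175
x=1.400000, w=1.827175: f=1.812918 → w ← 1.827175 + 0.4·1.812918 = 2.552342
x=1.800000, w=2.552342: f=2.290550 → w ← 2.552342 + 0.4·2.290550 = 3.468562
x=2.200000, w=3.468562: f=2.959120 → w ← 3.468562 + 0.4·2.959120 = 4.652210
x=2.600000, w=4.652210: f=3.868559 → w ← 4.652210 + 0.4·3.868559 = 6.199634
w(3) ≈ 6.1996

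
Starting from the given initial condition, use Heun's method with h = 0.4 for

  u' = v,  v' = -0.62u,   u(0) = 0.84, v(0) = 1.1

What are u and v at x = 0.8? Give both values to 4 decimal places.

Heun on (u,v): k1 = f(x_n, state_n); k2 = f(x_n + h, state_n + h·k1); state_{n+1} = state_n + (h/2)·(k1 + k2).
0.000000: (0.840000, 1.100000)
  k1 = (1.100000, -0.520800)
  predictor → (1.280000, 0.891680)
  k2 = (0.891680, -0.793600)
  → (1.238336, 0.837120)
0.400000: (1.238336, 0.837120)
  k1 = (0.837120, -0.767768)
  predictor → (1.573184, 0.530013)
  k2 = (0.530013, -0.975374)
  → (1.511763, 0.488492)
(u(0.8), v(0.8)) ≈ (1.5118, 0.4885)

1.5118, 0.4885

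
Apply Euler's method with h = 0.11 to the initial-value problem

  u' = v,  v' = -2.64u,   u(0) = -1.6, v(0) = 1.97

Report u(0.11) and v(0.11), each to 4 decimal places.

-1.3833, 2.4346

Euler on (u,v): u_{n+1} = u_n + h·u', v_{n+1} = v_n + h·v'.
0.000000: (-1.600000, 1.970000); f=(1.970000, 4.224000) → (-1.383300, 2.434640)
(u(0.11), v(0.11)) ≈ (-1.3833, 2.4346)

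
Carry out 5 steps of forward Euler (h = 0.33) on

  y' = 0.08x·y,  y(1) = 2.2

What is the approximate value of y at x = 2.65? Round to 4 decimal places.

Euler: y_{n+1} = y_n + h·f(x_n, y_n).
x=1.000000, y=2.200000: f=0.176000 → y ← 2.200000 + 0.33·0.176000 = 2.258080
x=1.330000, y=2.258080: f=0.240260 → y ← 2.258080 + 0.33·0.240260 = 2.337366
x=1.660000, y=2.337366: f=0.310402 → y ← 2.337366 + 0.33·0.310402 = 2.439798
x=1.990000, y=2.439798: f=0.388416 → y ← 2.439798 + 0.33·0.388416 = 2.567976
x=2.320000, y=2.567976: f=0.476616 → y ← 2.567976 + 0.33·0.476616 = 2.725259
y(2.65) ≈ 2.7253

2.7253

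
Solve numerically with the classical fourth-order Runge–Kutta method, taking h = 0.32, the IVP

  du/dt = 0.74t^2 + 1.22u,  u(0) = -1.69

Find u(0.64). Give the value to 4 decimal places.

-3.6097

RK4: k1 = f(t_n, u_n); k2 = f(t_n + h/2, u_n + (h/2)·k1); k3 = f(t_n + h/2, u_n + (h/2)·k2); k4 = f(t_n + h, u_n + h·k3); u_{n+1} = u_n + (h/6)·(k1 + 2k2 + 2k3 + k4).
t=0.000000, u=-1.690000:
  k1 = f(0.000000, -1.690000) = -2.061800
  k2 = f(0.160000, -2.019888) = -2.445319
  k3 = f(0.160000, -2.081251) = -2.520182
  k4 = f(0.320000, -2.496458) = -2.969903
  u ← -1.690000 + (0.32/6)·(k1 + 2k2 + 2k3 + k4) = -2.488011
t=0.320000, u=-2.488011:
  k1 = f(0.320000, -2.488011) = -2.959597
  k2 = f(0.480000, -2.961547) = -3.442591
  k3 = f(0.480000, -3.038826) = -3.536871
  k4 = f(0.640000, -3.619810) = -4.113064
  u ← -2.488011 + (0.32/6)·(k1 + 2k2 + 2k3 + k4) = -3.609696
u(0.64) ≈ -3.6097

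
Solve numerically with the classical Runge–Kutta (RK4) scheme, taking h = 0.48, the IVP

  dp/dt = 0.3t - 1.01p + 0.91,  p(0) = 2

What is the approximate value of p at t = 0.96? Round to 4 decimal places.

1.4207

RK4: k1 = f(t_n, p_n); k2 = f(t_n + h/2, p_n + (h/2)·k1); k3 = f(t_n + h/2, p_n + (h/2)·k2); k4 = f(t_n + h, p_n + h·k3); p_{n+1} = p_n + (h/6)·(k1 + 2k2 + 2k3 + k4).
t=0.000000, p=2.000000:
  k1 = f(0.000000, 2.000000) = -1.110000
  k2 = f(0.240000, 1.733600) = -0.768936
  k3 = f(0.240000, 1.815455) = -0.851610
  k4 = f(0.480000, 1.591227) = -0.553140
  p ← 2.000000 + (0.48/6)·(k1 + 2k2 + 2k3 + k4) = 1.607661
t=0.480000, p=1.607661:
  k1 = f(0.480000, 1.607661) = -0.569738
  k2 = f(0.720000, 1.470924) = -0.359634
  k3 = f(0.720000, 1.521349) = -0.410563
  k4 = f(0.960000, 1.410591) = -0.226697
  p ← 1.607661 + (0.48/6)·(k1 + 2k2 + 2k3 + k4) = 1.420715
p(0.96) ≈ 1.4207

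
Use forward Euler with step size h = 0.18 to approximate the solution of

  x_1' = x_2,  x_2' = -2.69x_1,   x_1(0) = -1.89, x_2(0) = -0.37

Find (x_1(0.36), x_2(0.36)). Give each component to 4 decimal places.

-1.8585, 1.4925

Euler on (x_1,x_2): x_1_{n+1} = x_1_n + h·x_1', x_2_{n+1} = x_2_n + h·x_2'.
0.000000: (-1.890000, -0.370000); f=(-0.370000, 5.084100) → (-1.956600, 0.545138)
0.180000: (-1.956600, 0.545138); f=(0.545138, 5.263254) → (-1.858475, 1.492524)
(x_1(0.36), x_2(0.36)) ≈ (-1.8585, 1.4925)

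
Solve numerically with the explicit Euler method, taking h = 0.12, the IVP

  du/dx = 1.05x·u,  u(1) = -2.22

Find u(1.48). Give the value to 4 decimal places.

Euler: u_{n+1} = u_n + h·f(x_n, u_n).
x=1.000000, u=-2.220000: f=-2.331000 → u ← -2.220000 + 0.12·(-2.331000) = -2.499720
x=1.120000, u=-2.499720: f=-2.939671 → u ← -2.499720 + 0.12·(-2.939671) = -2.852480
x=1.240000, u=-2.852480: f=-3.713930 → u ← -2.852480 + 0.12·(-3.713930) = -3.298152
x=1.360000, u=-3.298152: f=-4.709761 → u ← -3.298152 + 0.12·(-4.709761) = -3.863323
u(1.48) ≈ -3.8633

-3.8633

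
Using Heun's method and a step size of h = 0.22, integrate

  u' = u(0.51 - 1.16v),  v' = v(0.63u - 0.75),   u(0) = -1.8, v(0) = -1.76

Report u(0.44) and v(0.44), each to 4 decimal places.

Heun on (u,v): k1 = f(t_n, state_n); k2 = f(t_n + h, state_n + h·k1); state_{n+1} = state_n + (h/2)·(k1 + k2).
0.000000: (-1.800000, -1.760000)
  k1 = (-4.592880, 3.315840)
  predictor → (-2.810434, -1.030515)
  k2 = (-4.792907, 2.597489)
  → (-2.832437, -1.109534)
0.220000: (-2.832437, -1.109534)
  k1 = (-5.090056, 2.812041)
  predictor → (-3.952249, -0.490885)
  k2 = (-4.266161, 1.590426)
  → (-3.861620, -0.625262)
(u(0.44), v(0.44)) ≈ (-3.8616, -0.6253)

-3.8616, -0.6253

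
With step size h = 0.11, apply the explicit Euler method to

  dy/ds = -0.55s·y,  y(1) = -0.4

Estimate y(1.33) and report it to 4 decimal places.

-0.3247

Euler: y_{n+1} = y_n + h·f(s_n, y_n).
s=1.000000, y=-0.400000: f=0.220000 → y ← -0.400000 + 0.11·0.220000 = -0.375800
s=1.110000, y=-0.375800: f=0.229426 → y ← -0.375800 + 0.11·0.229426 = -0.350563
s=1.220000, y=-0.350563: f=0.235228 → y ← -0.350563 + 0.11·0.235228 = -0.324688
y(1.33) ≈ -0.3247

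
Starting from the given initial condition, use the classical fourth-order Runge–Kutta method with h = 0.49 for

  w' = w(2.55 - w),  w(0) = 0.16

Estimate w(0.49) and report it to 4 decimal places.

RK4: k1 = f(s_n, w_n); k2 = f(s_n + h/2, w_n + (h/2)·k1); k3 = f(s_n + h/2, w_n + (h/2)·k2); k4 = f(s_n + h, w_n + h·k3); w_{n+1} = w_n + (h/6)·(k1 + 2k2 + 2k3 + k4).
s=0.000000, w=0.160000:
  k1 = f(0.000000, 0.160000) = 0.382400
  k2 = f(0.245000, 0.253688) = 0.582547
  k3 = f(0.245000, 0.302724) = 0.680304
  k4 = f(0.490000, 0.493349) = 1.014647
  w ← 0.160000 + (0.49/6)·(k1 + 2k2 + 2k3 + k4) = 0.480358
w(0.49) ≈ 0.4804

0.4804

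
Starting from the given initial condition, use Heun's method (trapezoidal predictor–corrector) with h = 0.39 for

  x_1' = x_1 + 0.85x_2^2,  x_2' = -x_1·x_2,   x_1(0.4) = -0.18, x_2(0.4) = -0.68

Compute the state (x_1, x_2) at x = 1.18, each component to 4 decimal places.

0.1067, -0.7167

Heun on (x_1,x_2): k1 = f(x_n, state_n); k2 = f(x_n + h, state_n + h·k1); state_{n+1} = state_n + (h/2)·(k1 + k2).
0.400000: (-0.180000, -0.680000)
  k1 = (0.213040, -0.122400)
  predictor → (-0.096914, -0.727736)
  k2 = (0.353245, -0.070528)
  → (-0.069574, -0.717621)
0.790000: (-0.069574, -0.717621)
  k1 = (0.368159, -0.049928)
  predictor → (0.074007, -0.737093)
  k2 = (0.535818, 0.054550)
  → (0.106701, -0.716720)
(x_1(1.18), x_2(1.18)) ≈ (0.1067, -0.7167)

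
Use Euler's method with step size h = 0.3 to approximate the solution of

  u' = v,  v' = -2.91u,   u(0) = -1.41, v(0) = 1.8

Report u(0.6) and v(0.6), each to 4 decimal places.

0.0393, 3.7904

Euler on (u,v): u_{n+1} = u_n + h·u', v_{n+1} = v_n + h·v'.
0.000000: (-1.410000, 1.800000); f=(1.800000, 4.103100) → (-0.870000, 3.030930)
0.300000: (-0.870000, 3.030930); f=(3.030930, 2.531700) → (0.039279, 3.790440)
(u(0.6), v(0.6)) ≈ (0.0393, 3.7904)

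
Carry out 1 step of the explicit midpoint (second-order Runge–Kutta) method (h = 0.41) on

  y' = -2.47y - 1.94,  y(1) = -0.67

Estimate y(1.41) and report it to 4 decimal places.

Midpoint: k1 = f(x_n, y_n); k2 = f(x_n + h/2, y_n + (h/2)·k1); y_{n+1} = y_n + h·k2.
x=1.000000, y=-0.670000:
  k1 = f(1.000000, -0.670000) = -0.285100
  k2 = f(1.205000, -0.728445) = -0.140740
  y ← -0.670000 + 0.41·(-0.140740) = -0.727703
y(1.41) ≈ -0.7277

-0.7277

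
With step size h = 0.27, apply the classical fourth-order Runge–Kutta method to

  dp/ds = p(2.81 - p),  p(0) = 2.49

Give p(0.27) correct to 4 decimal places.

2.6501

RK4: k1 = f(s_n, p_n); k2 = f(s_n + h/2, p_n + (h/2)·k1); k3 = f(s_n + h/2, p_n + (h/2)·k2); k4 = f(s_n + h, p_n + h·k3); p_{n+1} = p_n + (h/6)·(k1 + 2k2 + 2k3 + k4).
s=0.000000, p=2.490000:
  k1 = f(0.000000, 2.490000) = 0.796800
  k2 = f(0.135000, 2.597568) = 0.551807
  k3 = f(0.135000, 2.564494) = 0.629599
  k4 = f(0.270000, 2.659992) = 0.399021
  p ← 2.490000 + (0.27/6)·(k1 + 2k2 + 2k3 + k4) = 2.650138
p(0.27) ≈ 2.6501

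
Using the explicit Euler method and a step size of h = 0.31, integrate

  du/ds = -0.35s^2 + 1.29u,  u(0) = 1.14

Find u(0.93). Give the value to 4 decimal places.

Euler: u_{n+1} = u_n + h·f(s_n, u_n).
s=0.000000, u=1.140000: f=1.470600 → u ← 1.140000 + 0.31·1.470600 = 1.595886
s=0.310000, u=1.595886: f=2.025058 → u ← 1.595886 + 0.31·2.025058 = 2.223654
s=0.620000, u=2.223654: f=2.733974 → u ← 2.223654 + 0.31·2.733974 = 3.071186
u(0.93) ≈ 3.0712

3.0712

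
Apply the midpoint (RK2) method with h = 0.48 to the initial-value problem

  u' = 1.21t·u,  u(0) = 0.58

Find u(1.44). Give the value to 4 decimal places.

Midpoint: k1 = f(t_n, u_n); k2 = f(t_n + h/2, u_n + (h/2)·k1); u_{n+1} = u_n + h·k2.
t=0.000000, u=0.580000:
  k1 = f(0.000000, 0.580000) = 0.000000
  k2 = f(0.240000, 0.580000) = 0.168432
  u ← 0.580000 + 0.48·0.168432 = 0.660847
t=0.480000, u=0.660847:
  k1 = f(0.480000, 0.660847) = 0.383820
  k2 = f(0.720000, 0.752964) = 0.655982
  u ← 0.660847 + 0.48·0.655982 = 0.975719
t=0.960000, u=0.975719:
  k1 = f(0.960000, 0.975719) = 1.133395
  k2 = f(1.200000, 1.247734) = 1.811709
  u ← 0.975719 + 0.48·1.811709 = 1.845339
u(1.44) ≈ 1.8453

1.8453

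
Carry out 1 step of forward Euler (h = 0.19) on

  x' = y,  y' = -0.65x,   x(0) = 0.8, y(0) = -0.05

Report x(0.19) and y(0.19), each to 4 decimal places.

0.7905, -0.1488

Euler on (x,y): x_{n+1} = x_n + h·x', y_{n+1} = y_n + h·y'.
0.000000: (0.800000, -0.050000); f=(-0.050000, -0.520000) → (0.790500, -0.148800)
(x(0.19), y(0.19)) ≈ (0.7905, -0.1488)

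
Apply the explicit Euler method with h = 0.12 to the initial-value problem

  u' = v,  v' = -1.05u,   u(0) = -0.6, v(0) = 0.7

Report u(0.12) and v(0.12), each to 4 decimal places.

-0.5160, 0.7756

Euler on (u,v): u_{n+1} = u_n + h·u', v_{n+1} = v_n + h·v'.
0.000000: (-0.600000, 0.700000); f=(0.700000, 0.630000) → (-0.516000, 0.775600)
(u(0.12), v(0.12)) ≈ (-0.5160, 0.7756)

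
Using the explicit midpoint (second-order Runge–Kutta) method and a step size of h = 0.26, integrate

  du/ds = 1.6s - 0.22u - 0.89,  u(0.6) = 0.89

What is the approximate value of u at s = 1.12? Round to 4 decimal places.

1.0384

Midpoint: k1 = f(s_n, u_n); k2 = f(s_n + h/2, u_n + (h/2)·k1); u_{n+1} = u_n + h·k2.
s=0.600000, u=0.890000:
  k1 = f(0.600000, 0.890000) = -0.125800
  k2 = f(0.730000, 0.873646) = 0.085798
  u ← 0.890000 + 0.26·0.085798 = 0.912307
s=0.860000, u=0.912307:
  k1 = f(0.860000, 0.912307) = 0.285292
  k2 = f(0.990000, 0.949395) = 0.485133
  u ← 0.912307 + 0.26·0.485133 = 1.038442
u(1.12) ≈ 1.0384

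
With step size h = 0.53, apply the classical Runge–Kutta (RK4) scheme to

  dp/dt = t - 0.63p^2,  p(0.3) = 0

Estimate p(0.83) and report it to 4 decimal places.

0.2915

RK4: k1 = f(t_n, p_n); k2 = f(t_n + h/2, p_n + (h/2)·k1); k3 = f(t_n + h/2, p_n + (h/2)·k2); k4 = f(t_n + h, p_n + h·k3); p_{n+1} = p_n + (h/6)·(k1 + 2k2 + 2k3 + k4).
t=0.300000, p=0.000000:
  k1 = f(0.300000, 0.000000) = 0.300000
  k2 = f(0.565000, 0.079500) = 0.561018
  k3 = f(0.565000, 0.148670) = 0.551075
  k4 = f(0.830000, 0.292070) = 0.776258
  p ← 0.000000 + (0.53/6)·(k1 + 2k2 + 2k3 + k4) = 0.291539
p(0.83) ≈ 0.2915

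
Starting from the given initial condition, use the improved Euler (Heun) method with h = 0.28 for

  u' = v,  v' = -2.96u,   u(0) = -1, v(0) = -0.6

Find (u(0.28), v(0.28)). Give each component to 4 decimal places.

Heun on (u,v): k1 = f(t_n, state_n); k2 = f(t_n + h, state_n + h·k1); state_{n+1} = state_n + (h/2)·(k1 + k2).
0.000000: (-1.000000, -0.600000)
  k1 = (-0.600000, 2.960000)
  predictor → (-1.168000, 0.228800)
  k2 = (0.228800, 3.457280)
  → (-1.051968, 0.298419)
(u(0.28), v(0.28)) ≈ (-1.0520, 0.2984)

-1.0520, 0.2984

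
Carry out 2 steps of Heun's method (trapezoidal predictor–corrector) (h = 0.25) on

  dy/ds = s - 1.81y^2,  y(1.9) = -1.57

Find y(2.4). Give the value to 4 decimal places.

Heun: k1 = f(s_n, y_n); k2 = f(s_n + h, y_n + h·k1); y_{n+1} = y_n + (h/2)·(k1 + k2).
s=1.900000, y=-1.570000:
  k1 = f(1.900000, -1.570000) = -2.561469
  k2 = f(2.150000, -2.210367) = -6.693159
  y ← -1.570000 + (0.25/2)·(-2.561469 + (-6.693159)) = -2.726829
s=2.150000, y=-2.726829:
  k1 = f(2.150000, -2.726829) = -11.308425
  k2 = f(2.400000, -5.553935) = -53.431607
  y ← -2.726829 + (0.25/2)·(-11.308425 + (-53.431607)) = -10.819332
y(2.4) ≈ -10.8193

-10.8193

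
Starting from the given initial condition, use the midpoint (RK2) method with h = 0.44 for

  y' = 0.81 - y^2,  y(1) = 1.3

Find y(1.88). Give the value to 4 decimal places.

Midpoint: k1 = f(t_n, y_n); k2 = f(t_n + h/2, y_n + (h/2)·k1); y_{n+1} = y_n + h·k2.
t=1.000000, y=1.300000:
  k1 = f(1.000000, 1.300000) = -0.880000
  k2 = f(1.220000, 1.106400) = -0.414121
  y ← 1.300000 + 0.44·(-0.414121) = 1.117787
t=1.440000, y=1.117787:
  k1 = f(1.440000, 1.117787) = -0.439447
  k2 = f(1.660000, 1.021108) = -0.232662
  y ← 1.117787 + 0.44·(-0.232662) = 1.015415
y(1.88) ≈ 1.0154

1.0154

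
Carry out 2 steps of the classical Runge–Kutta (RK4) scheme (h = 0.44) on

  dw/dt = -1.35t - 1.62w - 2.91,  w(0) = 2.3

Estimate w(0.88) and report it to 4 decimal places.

RK4: k1 = f(t_n, w_n); k2 = f(t_n + h/2, w_n + (h/2)·k1); k3 = f(t_n + h/2, w_n + (h/2)·k2); k4 = f(t_n + h, w_n + h·k3); w_{n+1} = w_n + (h/6)·(k1 + 2k2 + 2k3 + k4).
t=0.000000, w=2.300000:
  k1 = f(0.000000, 2.300000) = -6.636000
  k2 = f(0.220000, 0.840080) = -4.567930
  k3 = f(0.220000, 1.295055) = -5.304990
  k4 = f(0.440000, -0.034196) = -3.448603
  w ← 2.300000 + (0.44/6)·(k1 + 2k2 + 2k3 + k4) = 0.112434
t=0.440000, w=0.112434:
  k1 = f(0.440000, 0.112434) = -3.686143
  k2 = f(0.660000, -0.698517) = -2.669402
  k3 = f(0.660000, -0.474834) = -3.031769
  k4 = f(0.880000, -1.221544) = -2.119099
  w ← 0.112434 + (0.44/6)·(k1 + 2k2 + 2k3 + k4) = -1.149455
w(0.88) ≈ -1.1495

-1.1495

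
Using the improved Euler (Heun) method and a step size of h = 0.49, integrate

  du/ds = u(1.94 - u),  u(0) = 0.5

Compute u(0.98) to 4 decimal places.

Heun: k1 = f(s_n, u_n); k2 = f(s_n + h, u_n + h·k1); u_{n+1} = u_n + (h/2)·(k1 + k2).
s=0.000000, u=0.500000:
  k1 = f(0.000000, 0.500000) = 0.720000
  k2 = f(0.490000, 0.852800) = 0.927164
  u ← 0.500000 + (0.49/2)·(0.720000 + 0.927164) = 0.903555
s=0.490000, u=0.903555:
  k1 = f(0.490000, 0.903555) = 0.936485
  k2 = f(0.980000, 1.362433) = 0.786896
  u ← 0.903555 + (0.49/2)·(0.936485 + 0.786896) = 1.325784
u(0.98) ≈ 1.3258

1.3258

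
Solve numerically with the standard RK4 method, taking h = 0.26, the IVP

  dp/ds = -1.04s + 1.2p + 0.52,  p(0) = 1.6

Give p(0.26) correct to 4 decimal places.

2.3054

RK4: k1 = f(s_n, p_n); k2 = f(s_n + h/2, p_n + (h/2)·k1); k3 = f(s_n + h/2, p_n + (h/2)·k2); k4 = f(s_n + h, p_n + h·k3); p_{n+1} = p_n + (h/6)·(k1 + 2k2 + 2k3 + k4).
s=0.000000, p=1.600000:
  k1 = f(0.000000, 1.600000) = 2.440000
  k2 = f(0.130000, 1.917200) = 2.685440
  k3 = f(0.130000, 1.949107) = 2.723729
  k4 = f(0.260000, 2.308169) = 3.019403
  p ← 1.600000 + (0.26/6)·(k1 + 2k2 + 2k3 + k4) = 2.305369
p(0.26) ≈ 2.3054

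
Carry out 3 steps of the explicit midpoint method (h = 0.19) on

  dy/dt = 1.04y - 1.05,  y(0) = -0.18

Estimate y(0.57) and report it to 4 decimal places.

Midpoint: k1 = f(t_n, y_n); k2 = f(t_n + h/2, y_n + (h/2)·k1); y_{n+1} = y_n + h·k2.
t=0.000000, y=-0.180000:
  k1 = f(0.000000, -0.180000) = -1.237200
  k2 = f(0.095000, -0.297534) = -1.359435
  y ← -0.180000 + 0.19·(-1.359435) = -0.438293
t=0.190000, y=-0.438293:
  k1 = f(0.190000, -0.438293) = -1.505824
  k2 = f(0.285000, -0.581346) = -1.654600
  y ← -0.438293 + 0.19·(-1.654600) = -0.752667
t=0.380000, y=-0.752667:
  k1 = f(0.380000, -0.752667) = -1.832773
  k2 = f(0.475000, -0.926780) = -2.013851
  y ← -0.752667 + 0.19·(-2.013851) = -1.135298
y(0.57) ≈ -1.1353

-1.1353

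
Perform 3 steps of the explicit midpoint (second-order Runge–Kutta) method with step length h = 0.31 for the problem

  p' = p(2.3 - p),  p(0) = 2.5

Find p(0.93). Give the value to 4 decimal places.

2.3315

Midpoint: k1 = f(s_n, p_n); k2 = f(s_n + h/2, p_n + (h/2)·k1); p_{n+1} = p_n + h·k2.
s=0.000000, p=2.500000:
  k1 = f(0.000000, 2.500000) = -0.500000
  k2 = f(0.155000, 2.422500) = -0.296756
  p ← 2.500000 + 0.31·(-0.296756) = 2.408006
s=0.310000, p=2.408006:
  k1 = f(0.310000, 2.408006) = -0.260078
  k2 = f(0.465000, 2.367693) = -0.160277
  p ← 2.408006 + 0.31·(-0.160277) = 2.358320
s=0.620000, p=2.358320:
  k1 = f(0.620000, 2.358320) = -0.137536
  k2 = f(0.775000, 2.337001) = -0.086472
  p ← 2.358320 + 0.31·(-0.086472) = 2.331513
p(0.93) ≈ 2.3315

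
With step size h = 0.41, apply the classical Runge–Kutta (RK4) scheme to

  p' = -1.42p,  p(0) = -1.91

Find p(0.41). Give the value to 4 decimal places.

-1.0680

RK4: k1 = f(s_n, p_n); k2 = f(s_n + h/2, p_n + (h/2)·k1); k3 = f(s_n + h/2, p_n + (h/2)·k2); k4 = f(s_n + h, p_n + h·k3); p_{n+1} = p_n + (h/6)·(k1 + 2k2 + 2k3 + k4).
s=0.000000, p=-1.910000:
  k1 = f(0.000000, -1.910000) = 2.712200
  k2 = f(0.205000, -1.353999) = 1.922679
  k3 = f(0.205000, -1.515851) = 2.152508
  k4 = f(0.410000, -1.027472) = 1.459010
  p ← -1.910000 + (0.41/6)·(k1 + 2k2 + 2k3 + k4) = -1.068025
p(0.41) ≈ -1.0680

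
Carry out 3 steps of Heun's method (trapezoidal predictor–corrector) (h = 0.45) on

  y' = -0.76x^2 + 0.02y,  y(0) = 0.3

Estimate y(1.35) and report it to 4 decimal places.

-0.3535

Heun: k1 = f(x_n, y_n); k2 = f(x_n + h, y_n + h·k1); y_{n+1} = y_n + (h/2)·(k1 + k2).
x=0.000000, y=0.300000:
  k1 = f(0.000000, 0.300000) = 0.006000
  k2 = f(0.450000, 0.302700) = -0.147846
  y ← 0.300000 + (0.45/2)·(0.006000 + (-0.147846)) = 0.268085
x=0.450000, y=0.268085:
  k1 = f(0.450000, 0.268085) = -0.148538
  k2 = f(0.900000, 0.201242) = -0.611575
  y ← 0.268085 + (0.45/2)·(-0.148538 + (-0.611575)) = 0.097059
x=0.900000, y=0.097059:
  k1 = f(0.900000, 0.097059) = -0.613659
  k2 = f(1.350000, -0.179087) = -1.388682
  y ← 0.097059 + (0.45/2)·(-0.613659 + (-1.388682)) = -0.353468
y(1.35) ≈ -0.3535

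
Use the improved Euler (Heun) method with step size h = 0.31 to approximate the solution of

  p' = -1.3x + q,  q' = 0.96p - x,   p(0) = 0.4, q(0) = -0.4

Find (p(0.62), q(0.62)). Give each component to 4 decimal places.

-0.0673, -0.4572

Heun on (p,q): k1 = f(x_n, state_n); k2 = f(x_n + h, state_n + h·k1); state_{n+1} = state_n + (h/2)·(k1 + k2).
0.000000: (0.400000, -0.400000)
  k1 = (-0.400000, 0.384000)
  predictor → (0.276000, -0.280960)
  k2 = (-0.683960, -0.045040)
  → (0.231986, -0.347461)
0.310000: (0.231986, -0.347461)
  k1 = (-0.750461, -0.087293)
  predictor → (-0.000657, -0.374522)
  k2 = (-1.180522, -0.620631)
  → (-0.067316, -0.457189)
(p(0.62), q(0.62)) ≈ (-0.0673, -0.4572)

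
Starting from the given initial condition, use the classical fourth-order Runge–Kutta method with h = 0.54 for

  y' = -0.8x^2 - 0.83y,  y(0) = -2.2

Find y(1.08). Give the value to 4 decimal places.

RK4: k1 = f(x_n, y_n); k2 = f(x_n + h/2, y_n + (h/2)·k1); k3 = f(x_n + h/2, y_n + (h/2)·k2); k4 = f(x_n + h, y_n + h·k3); y_{n+1} = y_n + (h/6)·(k1 + 2k2 + 2k3 + k4).
x=0.000000, y=-2.200000:
  k1 = f(0.000000, -2.200000) = 1.826000
  k2 = f(0.270000, -1.706980) = 1.358473
  k3 = f(0.270000, -1.833212) = 1.463246
  k4 = f(0.540000, -1.409847) = 0.936893
  y ← -2.200000 + (0.54/6)·(k1 + 2k2 + 2k3 + k4) = -1.443430
x=0.540000, y=-1.443430:
  k1 = f(0.540000, -1.443430) = 0.964767
  k2 = f(0.810000, -1.182943) = 0.456963
  k3 = f(0.810000, -1.320050) = 0.570762
  k4 = f(1.080000, -1.135219) = 0.009112
  y ← -1.443430 + (0.54/6)·(k1 + 2k2 + 2k3 + k4) = -1.170791
y(1.08) ≈ -1.1708

-1.1708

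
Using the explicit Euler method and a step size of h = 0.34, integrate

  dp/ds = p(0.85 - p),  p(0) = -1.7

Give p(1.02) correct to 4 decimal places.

-28.8961

Euler: p_{n+1} = p_n + h·f(s_n, p_n).
s=0.000000, p=-1.700000: f=-4.335000 → p ← -1.700000 + 0.34·(-4.335000) = -3.173900
s=0.340000, p=-3.173900: f=-12.771456 → p ← -3.173900 + 0.34·(-12.771456) = -7.516195
s=0.680000, p=-7.516195: f=-62.881955 → p ← -7.516195 + 0.34·(-62.881955) = -28.896060
p(1.02) ≈ -28.8961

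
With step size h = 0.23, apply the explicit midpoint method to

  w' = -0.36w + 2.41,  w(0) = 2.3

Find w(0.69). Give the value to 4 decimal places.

Midpoint: k1 = f(s_n, w_n); k2 = f(s_n + h/2, w_n + (h/2)·k1); w_{n+1} = w_n + h·k2.
s=0.000000, w=2.300000:
  k1 = f(0.000000, 2.300000) = 1.582000
  k2 = f(0.115000, 2.481930) = 1.516505
  w ← 2.300000 + 0.23·1.516505 = 2.648796
s=0.230000, w=2.648796:
  k1 = f(0.230000, 2.648796) = 1.456433
  k2 = f(0.345000, 2.816286) = 1.396137
  w ← 2.648796 + 0.23·1.396137 = 2.969908
s=0.460000, w=2.969908:
  k1 = f(0.460000, 2.969908) = 1.340833
  k2 = f(0.575000, 3.124104) = 1.285323
  w ← 2.969908 + 0.23·1.285323 = 3.265532
w(0.69) ≈ 3.2655

3.2655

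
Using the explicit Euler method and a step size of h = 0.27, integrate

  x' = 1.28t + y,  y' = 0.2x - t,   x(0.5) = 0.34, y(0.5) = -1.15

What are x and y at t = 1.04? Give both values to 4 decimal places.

Euler on (x,y): x_{n+1} = x_n + h·x', y_{n+1} = y_n + h·y'.
0.500000: (0.340000, -1.150000); f=(-0.510000, -0.432000) → (0.202300, -1.266640)
0.770000: (0.202300, -1.266640); f=(-0.281040, -0.729540) → (0.126419, -1.463616)
(x(1.04), y(1.04)) ≈ (0.1264, -1.4636)

0.1264, -1.4636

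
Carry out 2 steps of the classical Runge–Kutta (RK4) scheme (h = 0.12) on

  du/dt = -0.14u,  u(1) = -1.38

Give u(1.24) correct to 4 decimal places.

RK4: k1 = f(t_n, u_n); k2 = f(t_n + h/2, u_n + (h/2)·k1); k3 = f(t_n + h/2, u_n + (h/2)·k2); k4 = f(t_n + h, u_n + h·k3); u_{n+1} = u_n + (h/6)·(k1 + 2k2 + 2k3 + k4).
t=1.000000, u=-1.380000:
  k1 = f(1.000000, -1.380000) = 0.193200
  k2 = f(1.060000, -1.368408) = 0.191577
  k3 = f(1.060000, -1.368505) = 0.191591
  k4 = f(1.120000, -1.357009) = 0.189981
  u ← -1.380000 + (0.12/6)·(k1 + 2k2 + 2k3 + k4) = -1.357010
t=1.120000, u=-1.357010:
  k1 = f(1.120000, -1.357010) = 0.189981
  k2 = f(1.180000, -1.345611) = 0.188386
  k3 = f(1.180000, -1.345707) = 0.188399
  k4 = f(1.240000, -1.334402) = 0.186816
  u ← -1.357010 + (0.12/6)·(k1 + 2k2 + 2k3 + k4) = -1.334402
u(1.24) ≈ -1.3344

-1.3344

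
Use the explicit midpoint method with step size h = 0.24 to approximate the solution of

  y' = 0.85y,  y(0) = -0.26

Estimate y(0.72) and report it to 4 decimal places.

-0.4777

Midpoint: k1 = f(x_n, y_n); k2 = f(x_n + h/2, y_n + (h/2)·k1); y_{n+1} = y_n + h·k2.
x=0.000000, y=-0.260000:
  k1 = f(0.000000, -0.260000) = -0.221000
  k2 = f(0.120000, -0.286520) = -0.243542
  y ← -0.260000 + 0.24·(-0.243542) = -0.318450
x=0.240000, y=-0.318450:
  k1 = f(0.240000, -0.318450) = -0.270683
  k2 = f(0.360000, -0.350932) = -0.298292
  y ← -0.318450 + 0.24·(-0.298292) = -0.390040
x=0.480000, y=-0.390040:
  k1 = f(0.480000, -0.390040) = -0.331534
  k2 = f(0.600000, -0.429824) = -0.365351
  y ← -0.390040 + 0.24·(-0.365351) = -0.477724
y(0.72) ≈ -0.4777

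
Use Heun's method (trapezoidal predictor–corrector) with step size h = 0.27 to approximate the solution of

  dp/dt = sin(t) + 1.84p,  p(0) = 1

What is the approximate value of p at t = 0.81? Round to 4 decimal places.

4.7491

Heun: k1 = f(t_n, p_n); k2 = f(t_n + h, p_n + h·k1); p_{n+1} = p_n + (h/2)·(k1 + k2).
t=0.000000, p=1.000000:
  k1 = f(0.000000, 1.000000) = 1.840000
  k2 = f(0.270000, 1.496800) = 3.020843
  p ← 1.000000 + (0.27/2)·(1.840000 + 3.020843) = 1.656214
t=0.270000, p=1.656214:
  k1 = f(0.270000, 1.656214) = 3.314165
  k2 = f(0.540000, 2.551038) = 5.208047
  p ← 1.656214 + (0.27/2)·(3.314165 + 5.208047) = 2.806712
t=0.540000, p=2.806712:
  k1 = f(0.540000, 2.806712) = 5.678487
  k2 = f(0.810000, 4.339904) = 8.709710
  p ← 2.806712 + (0.27/2)·(5.678487 + 8.709710) = 4.749119
p(0.81) ≈ 4.7491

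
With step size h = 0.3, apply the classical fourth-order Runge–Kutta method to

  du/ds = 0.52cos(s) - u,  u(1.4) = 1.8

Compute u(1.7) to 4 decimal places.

1.3353

RK4: k1 = f(s_n, u_n); k2 = f(s_n + h/2, u_n + (h/2)·k1); k3 = f(s_n + h/2, u_n + (h/2)·k2); k4 = f(s_n + h, u_n + h·k3); u_{n+1} = u_n + (h/6)·(k1 + 2k2 + 2k3 + k4).
s=1.400000, u=1.800000:
  k1 = f(1.400000, 1.800000) = -1.711617
  k2 = f(1.550000, 1.543257) = -1.532444
  k3 = f(1.550000, 1.570133) = -1.559320
  k4 = f(1.700000, 1.332204) = -1.399203
  u ← 1.800000 + (0.3/6)·(k1 + 2k2 + 2k3 + k4) = 1.335283
u(1.7) ≈ 1.3353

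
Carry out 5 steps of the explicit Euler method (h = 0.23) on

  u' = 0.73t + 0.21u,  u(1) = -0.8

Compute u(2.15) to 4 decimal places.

0.3171

Euler: u_{n+1} = u_n + h·f(t_n, u_n).
t=1.000000, u=-0.800000: f=0.562000 → u ← -0.800000 + 0.23·0.562000 = -0.670740
t=1.230000, u=-0.670740: f=0.757045 → u ← -0.670740 + 0.23·0.757045 = -0.496620
t=1.460000, u=-0.496620: f=0.961510 → u ← -0.496620 + 0.23·0.961510 = -0.275472
t=1.690000, u=-0.275472: f=1.175851 → u ← -0.275472 + 0.23·1.175851 = -0.005027
t=1.920000, u=-0.005027: f=1.400544 → u ← -0.005027 + 0.23·1.400544 = 0.317098
u(2.15) ≈ 0.3171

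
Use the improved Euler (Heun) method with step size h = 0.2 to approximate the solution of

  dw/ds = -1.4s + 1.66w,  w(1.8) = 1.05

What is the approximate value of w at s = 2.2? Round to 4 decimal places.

Heun: k1 = f(s_n, w_n); k2 = f(s_n + h, w_n + h·k1); w_{n+1} = w_n + (h/2)·(k1 + k2).
s=1.800000, w=1.050000:
  k1 = f(1.800000, 1.050000) = -0.777000
  k2 = f(2.000000, 0.894600) = -1.314964
  w ← 1.050000 + (0.2/2)·(-0.777000 + (-1.314964)) = 0.840804
s=2.000000, w=0.840804:
  k1 = f(2.000000, 0.840804) = -1.404266
  k2 = f(2.200000, 0.559950) = -2.150482
  w ← 0.840804 + (0.2/2)·(-1.404266 + (-2.150482)) = 0.485329
w(2.2) ≈ 0.4853

0.4853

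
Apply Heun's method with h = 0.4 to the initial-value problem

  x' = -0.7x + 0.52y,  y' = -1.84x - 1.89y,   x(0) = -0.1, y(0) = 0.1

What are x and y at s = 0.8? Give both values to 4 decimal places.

-0.0317, 0.0573

Heun on (x,y): k1 = f(s_n, state_n); k2 = f(s_n + h, state_n + h·k1); state_{n+1} = state_n + (h/2)·(k1 + k2).
0.000000: (-0.100000, 0.100000)
  k1 = (0.122000, -0.005000)
  predictor → (-0.051200, 0.098000)
  k2 = (0.086800, -0.091012)
  → (-0.058240, 0.080798)
0.400000: (-0.058240, 0.080798)
  k1 = (0.082783, -0.045546)
  predictor → (-0.025127, 0.062579)
  k2 = (0.050130, -0.072041)
  → (-0.031657, 0.057280)
(x(0.8), y(0.8)) ≈ (-0.0317, 0.0573)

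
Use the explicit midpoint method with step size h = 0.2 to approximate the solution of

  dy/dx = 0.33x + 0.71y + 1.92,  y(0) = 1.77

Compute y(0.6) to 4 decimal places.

4.2051

Midpoint: k1 = f(x_n, y_n); k2 = f(x_n + h/2, y_n + (h/2)·k1); y_{n+1} = y_n + h·k2.
x=0.000000, y=1.770000:
  k1 = f(0.000000, 1.770000) = 3.176700
  k2 = f(0.100000, 2.087670) = 3.435246
  y ← 1.770000 + 0.2·3.435246 = 2.457049
x=0.200000, y=2.457049:
  k1 = f(0.200000, 2.457049) = 3.730505
  k2 = f(0.300000, 2.830100) = 4.028371
  y ← 2.457049 + 0.2·4.028371 = 3.262723
x=0.400000, y=3.262723:
  k1 = f(0.400000, 3.262723) = 4.368534
  k2 = f(0.500000, 3.699577) = 4.711699
  y ← 3.262723 + 0.2·4.711699 = 4.205063
y(0.6) ≈ 4.2051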